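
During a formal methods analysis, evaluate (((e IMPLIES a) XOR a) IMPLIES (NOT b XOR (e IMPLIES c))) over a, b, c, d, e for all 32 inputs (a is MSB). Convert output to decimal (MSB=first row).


Formula: (((e IMPLIES a) XOR a) IMPLIES (NOT b XOR (e IMPLIES c))) over a, b, c, d, e (32 rows)
Evaluate each row (bits = a,b,c,d,e, MSB first):
  row 0 [00000]: (((0 IMPLIES 0) XOR 0) IMPLIES (NOT 0 XOR (0 IMPLIES 0))) -> 0
  row 1 [00001]: (((1 IMPLIES 0) XOR 0) IMPLIES (NOT 0 XOR (1 IMPLIES 0))) -> 1
  row 2 [00010]: (((0 IMPLIES 0) XOR 0) IMPLIES (NOT 0 XOR (0 IMPLIES 0))) -> 0
  row 3 [00011]: (((1 IMPLIES 0) XOR 0) IMPLIES (NOT 0 XOR (1 IMPLIES 0))) -> 1
  row 4 [00100]: (((0 IMPLIES 0) XOR 0) IMPLIES (NOT 0 XOR (0 IMPLIES 1))) -> 0
  row 5 [00101]: (((1 IMPLIES 0) XOR 0) IMPLIES (NOT 0 XOR (1 IMPLIES 1))) -> 1
  row 6 [00110]: (((0 IMPLIES 0) XOR 0) IMPLIES (NOT 0 XOR (0 IMPLIES 1))) -> 0
  row 7 [00111]: (((1 IMPLIES 0) XOR 0) IMPLIES (NOT 0 XOR (1 IMPLIES 1))) -> 1
  row 8 [01000]: (((0 IMPLIES 0) XOR 0) IMPLIES (NOT 1 XOR (0 IMPLIES 0))) -> 1
  row 9 [01001]: (((1 IMPLIES 0) XOR 0) IMPLIES (NOT 1 XOR (1 IMPLIES 0))) -> 1
  row 10 [01010]: (((0 IMPLIES 0) XOR 0) IMPLIES (NOT 1 XOR (0 IMPLIES 0))) -> 1
  row 11 [01011]: (((1 IMPLIES 0) XOR 0) IMPLIES (NOT 1 XOR (1 IMPLIES 0))) -> 1
  row 12 [01100]: (((0 IMPLIES 0) XOR 0) IMPLIES (NOT 1 XOR (0 IMPLIES 1))) -> 1
  row 13 [01101]: (((1 IMPLIES 0) XOR 0) IMPLIES (NOT 1 XOR (1 IMPLIES 1))) -> 1
  row 14 [01110]: (((0 IMPLIES 0) XOR 0) IMPLIES (NOT 1 XOR (0 IMPLIES 1))) -> 1
  row 15 [01111]: (((1 IMPLIES 0) XOR 0) IMPLIES (NOT 1 XOR (1 IMPLIES 1))) -> 1
  row 16 [10000]: (((0 IMPLIES 1) XOR 1) IMPLIES (NOT 0 XOR (0 IMPLIES 0))) -> 1
  row 17 [10001]: (((1 IMPLIES 1) XOR 1) IMPLIES (NOT 0 XOR (1 IMPLIES 0))) -> 1
  row 18 [10010]: (((0 IMPLIES 1) XOR 1) IMPLIES (NOT 0 XOR (0 IMPLIES 0))) -> 1
  row 19 [10011]: (((1 IMPLIES 1) XOR 1) IMPLIES (NOT 0 XOR (1 IMPLIES 0))) -> 1
  row 20 [10100]: (((0 IMPLIES 1) XOR 1) IMPLIES (NOT 0 XOR (0 IMPLIES 1))) -> 1
  row 21 [10101]: (((1 IMPLIES 1) XOR 1) IMPLIES (NOT 0 XOR (1 IMPLIES 1))) -> 1
  row 22 [10110]: (((0 IMPLIES 1) XOR 1) IMPLIES (NOT 0 XOR (0 IMPLIES 1))) -> 1
  row 23 [10111]: (((1 IMPLIES 1) XOR 1) IMPLIES (NOT 0 XOR (1 IMPLIES 1))) -> 1
  row 24 [11000]: (((0 IMPLIES 1) XOR 1) IMPLIES (NOT 1 XOR (0 IMPLIES 0))) -> 1
  row 25 [11001]: (((1 IMPLIES 1) XOR 1) IMPLIES (NOT 1 XOR (1 IMPLIES 0))) -> 1
  row 26 [11010]: (((0 IMPLIES 1) XOR 1) IMPLIES (NOT 1 XOR (0 IMPLIES 0))) -> 1
  row 27 [11011]: (((1 IMPLIES 1) XOR 1) IMPLIES (NOT 1 XOR (1 IMPLIES 0))) -> 1
  row 28 [11100]: (((0 IMPLIES 1) XOR 1) IMPLIES (NOT 1 XOR (0 IMPLIES 1))) -> 1
  row 29 [11101]: (((1 IMPLIES 1) XOR 1) IMPLIES (NOT 1 XOR (1 IMPLIES 1))) -> 1
  row 30 [11110]: (((0 IMPLIES 1) XOR 1) IMPLIES (NOT 1 XOR (0 IMPLIES 1))) -> 1
  row 31 [11111]: (((1 IMPLIES 1) XOR 1) IMPLIES (NOT 1 XOR (1 IMPLIES 1))) -> 1
Full result column, 4 rows per line (a,b,c fixed per line; d,e runs 00..11 left to right):
  rows 0-3 [a,b,c=000]: 0101  = hex 5
  rows 4-7 [a,b,c=001]: 0101  = hex 5
  rows 8-11 [a,b,c=010]: 1111  = hex F
  rows 12-15 [a,b,c=011]: 1111  = hex F
  rows 16-19 [a,b,c=100]: 1111  = hex F
  rows 20-23 [a,b,c=101]: 1111  = hex F
  rows 24-27 [a,b,c=110]: 1111  = hex F
  rows 28-31 [a,b,c=111]: 1111  = hex F
Output column (row 0 .. row 31) = 01010101111111111111111111111111
Output column grouped in 4s = 0101 0101 1111 1111 1111 1111 1111 1111 = 0x55FFFFFF
Convert to decimal digit by digit (value = value*16 + digit):
  5 -> 5
  5*16 + 5 = 85
  85*16 + 15 (F) = 1375
  1375*16 + 15 (F) = 22015
  22015*16 + 15 (F) = 352255
  352255*16 + 15 (F) = 5636095
  5636095*16 + 15 (F) = 90177535
  90177535*16 + 15 (F) = 1442840575
Decimal = 1442840575

1442840575


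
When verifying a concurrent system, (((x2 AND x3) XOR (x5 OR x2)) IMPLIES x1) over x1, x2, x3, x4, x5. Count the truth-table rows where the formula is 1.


Formula: (((x2 AND x3) XOR (x5 OR x2)) IMPLIES x1) over 5 vars (32 rows)
Evaluate each row (x1, x2, x3, x4, x5 as bits, MSB first):
  row 0 [00000]: (((0 AND 0) XOR (0 OR 0)) IMPLIES 0) -> 1
  row 1 [00001]: (((0 AND 0) XOR (1 OR 0)) IMPLIES 0) -> 0
  row 2 [00010]: (((0 AND 0) XOR (0 OR 0)) IMPLIES 0) -> 1
  row 3 [00011]: (((0 AND 0) XOR (1 OR 0)) IMPLIES 0) -> 0
  row 4 [00100]: (((0 AND 1) XOR (0 OR 0)) IMPLIES 0) -> 1
  row 5 [00101]: (((0 AND 1) XOR (1 OR 0)) IMPLIES 0) -> 0
  row 6 [00110]: (((0 AND 1) XOR (0 OR 0)) IMPLIES 0) -> 1
  row 7 [00111]: (((0 AND 1) XOR (1 OR 0)) IMPLIES 0) -> 0
  row 8 [01000]: (((1 AND 0) XOR (0 OR 1)) IMPLIES 0) -> 0
  row 9 [01001]: (((1 AND 0) XOR (1 OR 1)) IMPLIES 0) -> 0
  row 10 [01010]: (((1 AND 0) XOR (0 OR 1)) IMPLIES 0) -> 0
  row 11 [01011]: (((1 AND 0) XOR (1 OR 1)) IMPLIES 0) -> 0
  row 12 [01100]: (((1 AND 1) XOR (0 OR 1)) IMPLIES 0) -> 1
  row 13 [01101]: (((1 AND 1) XOR (1 OR 1)) IMPLIES 0) -> 1
  row 14 [01110]: (((1 AND 1) XOR (0 OR 1)) IMPLIES 0) -> 1
  row 15 [01111]: (((1 AND 1) XOR (1 OR 1)) IMPLIES 0) -> 1
  row 16 [10000]: (((0 AND 0) XOR (0 OR 0)) IMPLIES 1) -> 1
  row 17 [10001]: (((0 AND 0) XOR (1 OR 0)) IMPLIES 1) -> 1
  row 18 [10010]: (((0 AND 0) XOR (0 OR 0)) IMPLIES 1) -> 1
  row 19 [10011]: (((0 AND 0) XOR (1 OR 0)) IMPLIES 1) -> 1
  row 20 [10100]: (((0 AND 1) XOR (0 OR 0)) IMPLIES 1) -> 1
  row 21 [10101]: (((0 AND 1) XOR (1 OR 0)) IMPLIES 1) -> 1
  row 22 [10110]: (((0 AND 1) XOR (0 OR 0)) IMPLIES 1) -> 1
  row 23 [10111]: (((0 AND 1) XOR (1 OR 0)) IMPLIES 1) -> 1
  row 24 [11000]: (((1 AND 0) XOR (0 OR 1)) IMPLIES 1) -> 1
  row 25 [11001]: (((1 AND 0) XOR (1 OR 1)) IMPLIES 1) -> 1
  row 26 [11010]: (((1 AND 0) XOR (0 OR 1)) IMPLIES 1) -> 1
  row 27 [11011]: (((1 AND 0) XOR (1 OR 1)) IMPLIES 1) -> 1
  row 28 [11100]: (((1 AND 1) XOR (0 OR 1)) IMPLIES 1) -> 1
  row 29 [11101]: (((1 AND 1) XOR (1 OR 1)) IMPLIES 1) -> 1
  row 30 [11110]: (((1 AND 1) XOR (0 OR 1)) IMPLIES 1) -> 1
  row 31 [11111]: (((1 AND 1) XOR (1 OR 1)) IMPLIES 1) -> 1
Full result column, 8 rows per line (x1,x2 fixed per line; x3,x4,x5 runs 000..111 left to right):
  rows 0-7 [x1,x2=00]: 10101010  (ones: 4)
  rows 8-15 [x1,x2=01]: 00001111  (ones: 4)
  rows 16-23 [x1,x2=10]: 11111111  (ones: 8)
  rows 24-31 [x1,x2=11]: 11111111  (ones: 8)
Count of 1-rows = 4+4+8+8 = 24

24


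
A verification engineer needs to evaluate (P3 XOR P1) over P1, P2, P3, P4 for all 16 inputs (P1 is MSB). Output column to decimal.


Formula: (P3 XOR P1) over P1, P2, P3, P4 (16 rows)
Evaluate each row (bits = P1,P2,P3,P4, MSB first):
  row 0 [0000]: (0 XOR 0) -> 0
  row 1 [0001]: (0 XOR 0) -> 0
  row 2 [0010]: (1 XOR 0) -> 1
  row 3 [0011]: (1 XOR 0) -> 1
  row 4 [0100]: (0 XOR 0) -> 0
  row 5 [0101]: (0 XOR 0) -> 0
  row 6 [0110]: (1 XOR 0) -> 1
  row 7 [0111]: (1 XOR 0) -> 1
  row 8 [1000]: (0 XOR 1) -> 1
  row 9 [1001]: (0 XOR 1) -> 1
  row 10 [1010]: (1 XOR 1) -> 0
  row 11 [1011]: (1 XOR 1) -> 0
  row 12 [1100]: (0 XOR 1) -> 1
  row 13 [1101]: (0 XOR 1) -> 1
  row 14 [1110]: (1 XOR 1) -> 0
  row 15 [1111]: (1 XOR 1) -> 0
Full result column, 4 rows per line (P1,P2 fixed per line; P3,P4 runs 00..11 left to right):
  rows 0-3 [P1,P2=00]: 0011  = hex 3
  rows 4-7 [P1,P2=01]: 0011  = hex 3
  rows 8-11 [P1,P2=10]: 1100  = hex C
  rows 12-15 [P1,P2=11]: 1100  = hex C
Output column (row 0 .. row 15) = 0011001111001100
Output column grouped in 4s = 0011 0011 1100 1100 = 0x33CC
Convert to decimal digit by digit (value = value*16 + digit):
  3 -> 3
  3*16 + 3 = 51
  51*16 + 12 (C) = 828
  828*16 + 12 (C) = 13260
Decimal = 13260

13260


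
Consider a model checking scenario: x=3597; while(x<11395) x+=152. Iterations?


Step 1: x goes from 3597 toward 11395 by 152; the body runs while x<11395, so iterations = ceil((bound-start)/step)
Step 2: Distance=7798
Step 3: ceil(7798/152)=52

52


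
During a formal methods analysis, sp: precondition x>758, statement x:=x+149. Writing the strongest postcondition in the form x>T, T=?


Formula: sp(P, x:=E) = exists old_x. (x = E[old_x/x]) AND P[old_x/x] (old_x is the value of x before the assignment; eliminate old_x by solving x = E[old_x/x] for old_x)
Step 1: Precondition P: x>758, i.e. old_x > 758
Step 2: Assignment gives x = old_x + 149, so old_x = x - 149
Step 3: Substitute into P: x - 149 > 758
Step 4: Simplify: x > 758+149 = 907

907


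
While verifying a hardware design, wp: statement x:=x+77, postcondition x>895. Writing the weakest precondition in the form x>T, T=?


Formula: wp(x:=E, P) = P[E/x] (substitute E for x in postcondition)
Step 1: Postcondition: x>895
Step 2: Substitute x+77 for x: x+77>895
Step 3: Solve for x: x > 895-77 = 818

818


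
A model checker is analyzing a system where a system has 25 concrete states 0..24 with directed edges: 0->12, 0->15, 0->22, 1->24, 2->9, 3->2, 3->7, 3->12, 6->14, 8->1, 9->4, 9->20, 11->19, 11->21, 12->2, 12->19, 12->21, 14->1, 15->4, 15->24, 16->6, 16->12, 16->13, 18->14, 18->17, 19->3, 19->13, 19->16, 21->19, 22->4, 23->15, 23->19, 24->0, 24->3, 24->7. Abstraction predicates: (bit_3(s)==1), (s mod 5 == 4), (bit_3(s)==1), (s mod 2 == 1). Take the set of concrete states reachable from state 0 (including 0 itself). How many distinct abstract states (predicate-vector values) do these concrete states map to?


BFS from 0:
Concrete reachable: {0, 1, 2, 3, 4, 6, 7, 9, 12, 13, 14, 15, 16, 19, 20, 21, 22, 24}
Abstract via predicates (bit_3(s)==1), (s mod 5 == 4), (bit_3(s)==1), (s mod 2 == 1):
  (0,0,0,0) <- {0, 2, 6, 16, 20, 22}
  (0,0,0,1) <- {1, 3, 7, 21}
  (0,1,0,0) <- {4}
  (0,1,0,1) <- {19}
  (1,0,1,0) <- {12}
  (1,0,1,1) <- {13, 15}
  (1,1,1,0) <- {14, 24}
  (1,1,1,1) <- {9}
Distinct abstract states = 8

8


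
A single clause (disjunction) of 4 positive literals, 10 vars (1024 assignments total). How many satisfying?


Step 1: Total=2^10=1024
Step 2: Unsat when all 4 false: 2^6=64
Step 3: Sat=1024-64=960

960


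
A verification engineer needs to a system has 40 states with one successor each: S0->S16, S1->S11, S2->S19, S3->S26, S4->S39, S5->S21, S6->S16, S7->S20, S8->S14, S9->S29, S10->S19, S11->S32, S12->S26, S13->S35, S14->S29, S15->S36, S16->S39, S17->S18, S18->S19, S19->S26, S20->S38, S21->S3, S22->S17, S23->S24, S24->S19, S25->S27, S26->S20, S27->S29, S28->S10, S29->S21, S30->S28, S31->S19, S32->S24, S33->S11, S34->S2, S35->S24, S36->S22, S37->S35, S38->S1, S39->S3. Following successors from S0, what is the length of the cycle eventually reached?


Trace from S0 until a state repeats:
  S0 -> S16 -> S39 -> S3 -> S26 -> S20 -> S38 -> S1 -> S11 -> S32 -> S24 -> S19 -> S26
S26 first seen at step 4, revisited at step 12.
Cycle length = 12 - 4 = 8

8


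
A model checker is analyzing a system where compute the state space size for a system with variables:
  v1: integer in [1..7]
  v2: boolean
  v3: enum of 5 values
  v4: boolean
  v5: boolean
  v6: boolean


State space = product of domain sizes of all variables.
Domain sizes:
  v1 (integer in [1..7]): 7
  v2 (boolean): 2
  v3 (enum of 5 values): 5
  v4 (boolean): 2
  v5 (boolean): 2
  v6 (boolean): 2
Product = 7 * 2 * 5 * 2 * 2 * 2 = 560

560


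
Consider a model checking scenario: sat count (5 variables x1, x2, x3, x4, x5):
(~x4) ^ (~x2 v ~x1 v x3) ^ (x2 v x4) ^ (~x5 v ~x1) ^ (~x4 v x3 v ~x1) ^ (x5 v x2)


CNF with 6 clauses over 5 vars (32 assignments).
An assignment satisfies CNF iff every clause has >=1 true literal.
Check each row (bits = x1,x2,x3,x4,x5; clause T/F shown):
  row 0 [00000]: clauses=TTFTTF -> 0
  row 1 [00001]: clauses=TTFTTT -> 0
  row 2 [00010]: clauses=FTTTTF -> 0
  row 3 [00011]: clauses=FTTTTT -> 0
  row 4 [00100]: clauses=TTFTTF -> 0
  row 5 [00101]: clauses=TTFTTT -> 0
  row 6 [00110]: clauses=FTTTTF -> 0
  row 7 [00111]: clauses=FTTTTT -> 0
  row 8 [01000]: clauses=TTTTTT -> 1
  row 9 [01001]: clauses=TTTTTT -> 1
  row 10 [01010]: clauses=FTTTTT -> 0
  row 11 [01011]: clauses=FTTTTT -> 0
  row 12 [01100]: clauses=TTTTTT -> 1
  row 13 [01101]: clauses=TTTTTT -> 1
  row 14 [01110]: clauses=FTTTTT -> 0
  row 15 [01111]: clauses=FTTTTT -> 0
  row 16 [10000]: clauses=TTFTTF -> 0
  row 17 [10001]: clauses=TTFFTT -> 0
  row 18 [10010]: clauses=FTTTFF -> 0
  row 19 [10011]: clauses=FTTFFT -> 0
  row 20 [10100]: clauses=TTFTTF -> 0
  row 21 [10101]: clauses=TTFFTT -> 0
  row 22 [10110]: clauses=FTTTTF -> 0
  row 23 [10111]: clauses=FTTFTT -> 0
  row 24 [11000]: clauses=TFTTTT -> 0
  row 25 [11001]: clauses=TFTFTT -> 0
  row 26 [11010]: clauses=FFTTFT -> 0
  row 27 [11011]: clauses=FFTFFT -> 0
  row 28 [11100]: clauses=TTTTTT -> 1
  row 29 [11101]: clauses=TTTFTT -> 0
  row 30 [11110]: clauses=FTTTTT -> 0
  row 31 [11111]: clauses=FTTFTT -> 0
Full result column, 8 rows per line (x1,x2 fixed per line; x3,x4,x5 runs 000..111 left to right):
  rows 0-7 [x1,x2=00]: 00000000  (ones: 0)
  rows 8-15 [x1,x2=01]: 11001100  (ones: 4)
  rows 16-23 [x1,x2=10]: 00000000  (ones: 0)
  rows 24-31 [x1,x2=11]: 00001000  (ones: 1)
Satisfying assignments = 0+4+0+1 = 5

5


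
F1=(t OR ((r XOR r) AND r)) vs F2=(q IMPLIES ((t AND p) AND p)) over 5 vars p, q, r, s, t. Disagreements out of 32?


F1 = (t OR ((r XOR r) AND r))
F2 = (q IMPLIES ((t AND p) AND p))
Evaluate both on each of 32 rows (bits = p,q,r,s,t):
  row 0 [00000]: F1=0 F2=1 (differ) -> 1
  row 1 [00001]: F1=1 F2=1 -> 0
  row 2 [00010]: F1=0 F2=1 (differ) -> 1
  row 3 [00011]: F1=1 F2=1 -> 0
  row 4 [00100]: F1=0 F2=1 (differ) -> 1
  row 5 [00101]: F1=1 F2=1 -> 0
  row 6 [00110]: F1=0 F2=1 (differ) -> 1
  row 7 [00111]: F1=1 F2=1 -> 0
  row 8 [01000]: F1=0 F2=0 -> 0
  row 9 [01001]: F1=1 F2=0 (differ) -> 1
  row 10 [01010]: F1=0 F2=0 -> 0
  row 11 [01011]: F1=1 F2=0 (differ) -> 1
  row 12 [01100]: F1=0 F2=0 -> 0
  row 13 [01101]: F1=1 F2=0 (differ) -> 1
  row 14 [01110]: F1=0 F2=0 -> 0
  row 15 [01111]: F1=1 F2=0 (differ) -> 1
  row 16 [10000]: F1=0 F2=1 (differ) -> 1
  row 17 [10001]: F1=1 F2=1 -> 0
  row 18 [10010]: F1=0 F2=1 (differ) -> 1
  row 19 [10011]: F1=1 F2=1 -> 0
  row 20 [10100]: F1=0 F2=1 (differ) -> 1
  row 21 [10101]: F1=1 F2=1 -> 0
  row 22 [10110]: F1=0 F2=1 (differ) -> 1
  row 23 [10111]: F1=1 F2=1 -> 0
  row 24 [11000]: F1=0 F2=0 -> 0
  row 25 [11001]: F1=1 F2=1 -> 0
  row 26 [11010]: F1=0 F2=0 -> 0
  row 27 [11011]: F1=1 F2=1 -> 0
  row 28 [11100]: F1=0 F2=0 -> 0
  row 29 [11101]: F1=1 F2=1 -> 0
  row 30 [11110]: F1=0 F2=0 -> 0
  row 31 [11111]: F1=1 F2=1 -> 0
Full result column, 8 rows per line (p,q fixed per line; r,s,t runs 000..111 left to right):
  rows 0-7 [p,q=00]: 10101010  (ones: 4)
  rows 8-15 [p,q=01]: 01010101  (ones: 4)
  rows 16-23 [p,q=10]: 10101010  (ones: 4)
  rows 24-31 [p,q=11]: 00000000  (ones: 0)
Disagreements = 4+4+4+0 = 12

12


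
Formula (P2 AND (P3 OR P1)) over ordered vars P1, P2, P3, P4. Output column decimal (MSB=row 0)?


Formula: (P2 AND (P3 OR P1)) over P1, P2, P3, P4 (16 rows)
Evaluate each row (bits = P1,P2,P3,P4, MSB first):
  row 0 [0000]: (0 AND (0 OR 0)) -> 0
  row 1 [0001]: (0 AND (0 OR 0)) -> 0
  row 2 [0010]: (0 AND (1 OR 0)) -> 0
  row 3 [0011]: (0 AND (1 OR 0)) -> 0
  row 4 [0100]: (1 AND (0 OR 0)) -> 0
  row 5 [0101]: (1 AND (0 OR 0)) -> 0
  row 6 [0110]: (1 AND (1 OR 0)) -> 1
  row 7 [0111]: (1 AND (1 OR 0)) -> 1
  row 8 [1000]: (0 AND (0 OR 1)) -> 0
  row 9 [1001]: (0 AND (0 OR 1)) -> 0
  row 10 [1010]: (0 AND (1 OR 1)) -> 0
  row 11 [1011]: (0 AND (1 OR 1)) -> 0
  row 12 [1100]: (1 AND (0 OR 1)) -> 1
  row 13 [1101]: (1 AND (0 OR 1)) -> 1
  row 14 [1110]: (1 AND (1 OR 1)) -> 1
  row 15 [1111]: (1 AND (1 OR 1)) -> 1
Full result column, 4 rows per line (P1,P2 fixed per line; P3,P4 runs 00..11 left to right):
  rows 0-3 [P1,P2=00]: 0000  = hex 0
  rows 4-7 [P1,P2=01]: 0011  = hex 3
  rows 8-11 [P1,P2=10]: 0000  = hex 0
  rows 12-15 [P1,P2=11]: 1111  = hex F
Output column (row 0 .. row 15) = 0000001100001111
Output column grouped in 4s = 0000 0011 0000 1111 = 0x030F
Convert to decimal digit by digit (value = value*16 + digit):
  0 -> 0
  0*16 + 3 = 3
  3*16 + 0 = 48
  48*16 + 15 (F) = 783
Decimal = 783

783


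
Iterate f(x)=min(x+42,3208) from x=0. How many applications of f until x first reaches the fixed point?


Step 1: x=0, cap=3208, increment=42
Step 2: x grows by 42 each step until capped at 3208; fixed point is x=3208
Step 3: iterations = ceil(3208/42) = 77

77


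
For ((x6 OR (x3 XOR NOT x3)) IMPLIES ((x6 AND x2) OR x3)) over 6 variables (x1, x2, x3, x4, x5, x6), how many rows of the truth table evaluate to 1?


Formula: ((x6 OR (x3 XOR NOT x3)) IMPLIES ((x6 AND x2) OR x3)) over 6 vars (64 rows)
Evaluate each row (x1, x2, x3, x4, x5, x6 as bits, MSB first):
  row 0 [000000]: ((0 OR (0 XOR NOT 0)) IMPLIES ((0 AND 0) OR 0)) -> 0
  row 1 [000001]: ((1 OR (0 XOR NOT 0)) IMPLIES ((1 AND 0) OR 0)) -> 0
  row 2 [000010]: ((0 OR (0 XOR NOT 0)) IMPLIES ((0 AND 0) OR 0)) -> 0
  row 3 [000011]: ((1 OR (0 XOR NOT 0)) IMPLIES ((1 AND 0) OR 0)) -> 0
  row 4 [000100]: ((0 OR (0 XOR NOT 0)) IMPLIES ((0 AND 0) OR 0)) -> 0
  (every remaining row is evaluated the same way; all 64 results are listed next)
Full result column, 8 rows per line (x1,x2,x3 fixed per line; x4,x5,x6 runs 000..111 left to right):
  rows 0-7 [x1,x2,x3=000]: 00000000  (ones: 0)
  rows 8-15 [x1,x2,x3=001]: 11111111  (ones: 8)
  rows 16-23 [x1,x2,x3=010]: 01010101  (ones: 4)
  rows 24-31 [x1,x2,x3=011]: 11111111  (ones: 8)
  rows 32-39 [x1,x2,x3=100]: 00000000  (ones: 0)
  rows 40-47 [x1,x2,x3=101]: 11111111  (ones: 8)
  rows 48-55 [x1,x2,x3=110]: 01010101  (ones: 4)
  rows 56-63 [x1,x2,x3=111]: 11111111  (ones: 8)
Count of 1-rows = 0+8+4+8+0+8+4+8 = 40

40


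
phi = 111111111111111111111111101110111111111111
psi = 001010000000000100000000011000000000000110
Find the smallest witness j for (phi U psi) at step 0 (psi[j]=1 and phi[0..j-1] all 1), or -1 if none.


(phi U psi) at 0: need smallest j with psi[j]=1 and phi[i]=1 for all i in [0,j).
Scan from step 0:
  step 0: phi=1, psi=0 -> continue
  step 1: phi=1, psi=0 -> continue
  step 2: psi=1 and phi held for [0,2) -> witness found
Witness step = 2

2


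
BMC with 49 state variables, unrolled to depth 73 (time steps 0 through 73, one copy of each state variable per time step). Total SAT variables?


BMC unrolls to depth k, creating one copy of each state var for steps 0..k.
Step count = 73 + 1 = 74 (steps 0 through 73)
Vars per step = 49
Total = 49 * 74 = 3626

3626


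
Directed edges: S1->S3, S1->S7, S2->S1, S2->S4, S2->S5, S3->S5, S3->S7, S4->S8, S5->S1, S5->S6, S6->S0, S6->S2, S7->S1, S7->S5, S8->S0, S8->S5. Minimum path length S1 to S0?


BFS layer-by-layer from S1:
  dist 0: {S1}
  dist 1: {S3, S7}
  dist 2: {S5}
  dist 3: {S6}
  dist 4: {S0, S2}
  -> S0 reached at distance 4
Shortest path length = 4

4


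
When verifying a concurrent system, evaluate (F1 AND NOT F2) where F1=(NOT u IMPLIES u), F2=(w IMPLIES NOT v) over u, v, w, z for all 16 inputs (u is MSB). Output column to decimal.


F1 = (NOT u IMPLIES u)
F2 = (w IMPLIES NOT v)
Counterexample to F1=>F2 is where F1=1 and F2=0.
Evaluate each row (bits = u,v,w,z, MSB first):
  row 0 [0000]: F1=0 F2=1 -> F1&~F2 -> 0
  row 1 [0001]: F1=0 F2=1 -> F1&~F2 -> 0
  row 2 [0010]: F1=0 F2=1 -> F1&~F2 -> 0
  row 3 [0011]: F1=0 F2=1 -> F1&~F2 -> 0
  row 4 [0100]: F1=0 F2=1 -> F1&~F2 -> 0
  row 5 [0101]: F1=0 F2=1 -> F1&~F2 -> 0
  row 6 [0110]: F1=0 F2=0 -> F1&~F2 -> 0
  row 7 [0111]: F1=0 F2=0 -> F1&~F2 -> 0
  row 8 [1000]: F1=1 F2=1 -> F1&~F2 -> 0
  row 9 [1001]: F1=1 F2=1 -> F1&~F2 -> 0
  row 10 [1010]: F1=1 F2=1 -> F1&~F2 -> 0
  row 11 [1011]: F1=1 F2=1 -> F1&~F2 -> 0
  row 12 [1100]: F1=1 F2=1 -> F1&~F2 -> 0
  row 13 [1101]: F1=1 F2=1 -> F1&~F2 -> 0
  row 14 [1110]: F1=1 F2=0 -> F1&~F2 -> 1
  row 15 [1111]: F1=1 F2=0 -> F1&~F2 -> 1
Full result column, 4 rows per line (u,v fixed per line; w,z runs 00..11 left to right):
  rows 0-3 [u,v=00]: 0000  = hex 0
  rows 4-7 [u,v=01]: 0000  = hex 0
  rows 8-11 [u,v=10]: 0000  = hex 0
  rows 12-15 [u,v=11]: 0011  = hex 3
Counterexample vector (row 0 .. row 15) = 0000000000000011
Output column grouped in 4s = 0000 0000 0000 0011 = 0x0003
Convert to decimal digit by digit (value = value*16 + digit):
  0 -> 0
  0*16 + 0 = 0
  0*16 + 0 = 0
  0*16 + 3 = 3
Decimal = 3

3


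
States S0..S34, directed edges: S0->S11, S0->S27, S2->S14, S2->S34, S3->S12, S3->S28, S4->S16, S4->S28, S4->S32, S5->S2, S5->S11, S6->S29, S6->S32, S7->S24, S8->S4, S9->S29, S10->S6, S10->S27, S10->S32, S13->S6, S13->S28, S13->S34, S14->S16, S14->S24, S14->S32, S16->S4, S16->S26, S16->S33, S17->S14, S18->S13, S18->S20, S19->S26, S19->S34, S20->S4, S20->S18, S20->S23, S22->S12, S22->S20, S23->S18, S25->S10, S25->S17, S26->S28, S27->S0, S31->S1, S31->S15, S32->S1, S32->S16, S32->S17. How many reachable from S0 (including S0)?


BFS from S0:
  layer 0: {S0}
  layer 1: {S11, S27}
Reachable set: {S0, S11, S27}
Count = 3

3


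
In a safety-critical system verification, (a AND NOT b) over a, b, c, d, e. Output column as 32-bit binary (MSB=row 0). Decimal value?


Formula: (a AND NOT b) over a, b, c, d, e (32 rows)
Evaluate each row (bits = a,b,c,d,e, MSB first):
  row 0 [00000]: (0 AND NOT 0) -> 0
  row 1 [00001]: (0 AND NOT 0) -> 0
  row 2 [00010]: (0 AND NOT 0) -> 0
  row 3 [00011]: (0 AND NOT 0) -> 0
  row 4 [00100]: (0 AND NOT 0) -> 0
  row 5 [00101]: (0 AND NOT 0) -> 0
  row 6 [00110]: (0 AND NOT 0) -> 0
  row 7 [00111]: (0 AND NOT 0) -> 0
  row 8 [01000]: (0 AND NOT 1) -> 0
  row 9 [01001]: (0 AND NOT 1) -> 0
  row 10 [01010]: (0 AND NOT 1) -> 0
  row 11 [01011]: (0 AND NOT 1) -> 0
  row 12 [01100]: (0 AND NOT 1) -> 0
  row 13 [01101]: (0 AND NOT 1) -> 0
  row 14 [01110]: (0 AND NOT 1) -> 0
  row 15 [01111]: (0 AND NOT 1) -> 0
  row 16 [10000]: (1 AND NOT 0) -> 1
  row 17 [10001]: (1 AND NOT 0) -> 1
  row 18 [10010]: (1 AND NOT 0) -> 1
  row 19 [10011]: (1 AND NOT 0) -> 1
  row 20 [10100]: (1 AND NOT 0) -> 1
  row 21 [10101]: (1 AND NOT 0) -> 1
  row 22 [10110]: (1 AND NOT 0) -> 1
  row 23 [10111]: (1 AND NOT 0) -> 1
  row 24 [11000]: (1 AND NOT 1) -> 0
  row 25 [11001]: (1 AND NOT 1) -> 0
  row 26 [11010]: (1 AND NOT 1) -> 0
  row 27 [11011]: (1 AND NOT 1) -> 0
  row 28 [11100]: (1 AND NOT 1) -> 0
  row 29 [11101]: (1 AND NOT 1) -> 0
  row 30 [11110]: (1 AND NOT 1) -> 0
  row 31 [11111]: (1 AND NOT 1) -> 0
Full result column, 4 rows per line (a,b,c fixed per line; d,e runs 00..11 left to right):
  rows 0-3 [a,b,c=000]: 0000  = hex 0
  rows 4-7 [a,b,c=001]: 0000  = hex 0
  rows 8-11 [a,b,c=010]: 0000  = hex 0
  rows 12-15 [a,b,c=011]: 0000  = hex 0
  rows 16-19 [a,b,c=100]: 1111  = hex F
  rows 20-23 [a,b,c=101]: 1111  = hex F
  rows 24-27 [a,b,c=110]: 0000  = hex 0
  rows 28-31 [a,b,c=111]: 0000  = hex 0
Output column (row 0 .. row 31) = 00000000000000001111111100000000
Output column grouped in 4s = 0000 0000 0000 0000 1111 1111 0000 0000 = 0x0000FF00
Convert to decimal digit by digit (value = value*16 + digit):
  0 -> 0
  0*16 + 0 = 0
  0*16 + 0 = 0
  0*16 + 0 = 0
  0*16 + 15 (F) = 15
  15*16 + 15 (F) = 255
  255*16 + 0 = 4080
  4080*16 + 0 = 65280
Decimal = 65280

65280


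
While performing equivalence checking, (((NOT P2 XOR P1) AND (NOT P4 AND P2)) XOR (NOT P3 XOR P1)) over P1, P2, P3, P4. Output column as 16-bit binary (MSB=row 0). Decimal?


Formula: (((NOT P2 XOR P1) AND (NOT P4 AND P2)) XOR (NOT P3 XOR P1)) over P1, P2, P3, P4 (16 rows)
Evaluate each row (bits = P1,P2,P3,P4, MSB first):
  row 0 [0000]: (((NOT 0 XOR 0) AND (NOT 0 AND 0)) XOR (NOT 0 XOR 0)) -> 1
  row 1 [0001]: (((NOT 0 XOR 0) AND (NOT 1 AND 0)) XOR (NOT 0 XOR 0)) -> 1
  row 2 [0010]: (((NOT 0 XOR 0) AND (NOT 0 AND 0)) XOR (NOT 1 XOR 0)) -> 0
  row 3 [0011]: (((NOT 0 XOR 0) AND (NOT 1 AND 0)) XOR (NOT 1 XOR 0)) -> 0
  row 4 [0100]: (((NOT 1 XOR 0) AND (NOT 0 AND 1)) XOR (NOT 0 XOR 0)) -> 1
  row 5 [0101]: (((NOT 1 XOR 0) AND (NOT 1 AND 1)) XOR (NOT 0 XOR 0)) -> 1
  row 6 [0110]: (((NOT 1 XOR 0) AND (NOT 0 AND 1)) XOR (NOT 1 XOR 0)) -> 0
  row 7 [0111]: (((NOT 1 XOR 0) AND (NOT 1 AND 1)) XOR (NOT 1 XOR 0)) -> 0
  row 8 [1000]: (((NOT 0 XOR 1) AND (NOT 0 AND 0)) XOR (NOT 0 XOR 1)) -> 0
  row 9 [1001]: (((NOT 0 XOR 1) AND (NOT 1 AND 0)) XOR (NOT 0 XOR 1)) -> 0
  row 10 [1010]: (((NOT 0 XOR 1) AND (NOT 0 AND 0)) XOR (NOT 1 XOR 1)) -> 1
  row 11 [1011]: (((NOT 0 XOR 1) AND (NOT 1 AND 0)) XOR (NOT 1 XOR 1)) -> 1
  row 12 [1100]: (((NOT 1 XOR 1) AND (NOT 0 AND 1)) XOR (NOT 0 XOR 1)) -> 1
  row 13 [1101]: (((NOT 1 XOR 1) AND (NOT 1 AND 1)) XOR (NOT 0 XOR 1)) -> 0
  row 14 [1110]: (((NOT 1 XOR 1) AND (NOT 0 AND 1)) XOR (NOT 1 XOR 1)) -> 0
  row 15 [1111]: (((NOT 1 XOR 1) AND (NOT 1 AND 1)) XOR (NOT 1 XOR 1)) -> 1
Full result column, 4 rows per line (P1,P2 fixed per line; P3,P4 runs 00..11 left to right):
  rows 0-3 [P1,P2=00]: 1100  = hex C
  rows 4-7 [P1,P2=01]: 1100  = hex C
  rows 8-11 [P1,P2=10]: 0011  = hex 3
  rows 12-15 [P1,P2=11]: 1001  = hex 9
Output column (row 0 .. row 15) = 1100110000111001
Output column grouped in 4s = 1100 1100 0011 1001 = 0xCC39
Convert to decimal digit by digit (value = value*16 + digit):
  C -> 12
  12*16 + 12 (C) = 204
  204*16 + 3 = 3267
  3267*16 + 9 = 52281
Decimal = 52281

52281


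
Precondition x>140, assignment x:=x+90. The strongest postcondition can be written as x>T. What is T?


Formula: sp(P, x:=E) = exists old_x. (x = E[old_x/x]) AND P[old_x/x] (old_x is the value of x before the assignment; eliminate old_x by solving x = E[old_x/x] for old_x)
Step 1: Precondition P: x>140, i.e. old_x > 140
Step 2: Assignment gives x = old_x + 90, so old_x = x - 90
Step 3: Substitute into P: x - 90 > 140
Step 4: Simplify: x > 140+90 = 230

230


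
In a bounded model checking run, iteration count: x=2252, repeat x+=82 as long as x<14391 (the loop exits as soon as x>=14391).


Step 1: x goes from 2252 toward 14391 by 82; the body runs while x<14391, so iterations = ceil((bound-start)/step)
Step 2: Distance=12139
Step 3: ceil(12139/82)=149

149


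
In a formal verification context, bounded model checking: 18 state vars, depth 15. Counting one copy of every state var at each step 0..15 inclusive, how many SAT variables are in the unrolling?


BMC unrolls to depth k, creating one copy of each state var for steps 0..k.
Step count = 15 + 1 = 16 (steps 0 through 15)
Vars per step = 18
Total = 18 * 16 = 288

288


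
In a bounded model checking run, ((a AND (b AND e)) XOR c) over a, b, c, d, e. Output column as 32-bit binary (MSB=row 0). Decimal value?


Formula: ((a AND (b AND e)) XOR c) over a, b, c, d, e (32 rows)
Evaluate each row (bits = a,b,c,d,e, MSB first):
  row 0 [00000]: ((0 AND (0 AND 0)) XOR 0) -> 0
  row 1 [00001]: ((0 AND (0 AND 1)) XOR 0) -> 0
  row 2 [00010]: ((0 AND (0 AND 0)) XOR 0) -> 0
  row 3 [00011]: ((0 AND (0 AND 1)) XOR 0) -> 0
  row 4 [00100]: ((0 AND (0 AND 0)) XOR 1) -> 1
  row 5 [00101]: ((0 AND (0 AND 1)) XOR 1) -> 1
  row 6 [00110]: ((0 AND (0 AND 0)) XOR 1) -> 1
  row 7 [00111]: ((0 AND (0 AND 1)) XOR 1) -> 1
  row 8 [01000]: ((0 AND (1 AND 0)) XOR 0) -> 0
  row 9 [01001]: ((0 AND (1 AND 1)) XOR 0) -> 0
  row 10 [01010]: ((0 AND (1 AND 0)) XOR 0) -> 0
  row 11 [01011]: ((0 AND (1 AND 1)) XOR 0) -> 0
  row 12 [01100]: ((0 AND (1 AND 0)) XOR 1) -> 1
  row 13 [01101]: ((0 AND (1 AND 1)) XOR 1) -> 1
  row 14 [01110]: ((0 AND (1 AND 0)) XOR 1) -> 1
  row 15 [01111]: ((0 AND (1 AND 1)) XOR 1) -> 1
  row 16 [10000]: ((1 AND (0 AND 0)) XOR 0) -> 0
  row 17 [10001]: ((1 AND (0 AND 1)) XOR 0) -> 0
  row 18 [10010]: ((1 AND (0 AND 0)) XOR 0) -> 0
  row 19 [10011]: ((1 AND (0 AND 1)) XOR 0) -> 0
  row 20 [10100]: ((1 AND (0 AND 0)) XOR 1) -> 1
  row 21 [10101]: ((1 AND (0 AND 1)) XOR 1) -> 1
  row 22 [10110]: ((1 AND (0 AND 0)) XOR 1) -> 1
  row 23 [10111]: ((1 AND (0 AND 1)) XOR 1) -> 1
  row 24 [11000]: ((1 AND (1 AND 0)) XOR 0) -> 0
  row 25 [11001]: ((1 AND (1 AND 1)) XOR 0) -> 1
  row 26 [11010]: ((1 AND (1 AND 0)) XOR 0) -> 0
  row 27 [11011]: ((1 AND (1 AND 1)) XOR 0) -> 1
  row 28 [11100]: ((1 AND (1 AND 0)) XOR 1) -> 1
  row 29 [11101]: ((1 AND (1 AND 1)) XOR 1) -> 0
  row 30 [11110]: ((1 AND (1 AND 0)) XOR 1) -> 1
  row 31 [11111]: ((1 AND (1 AND 1)) XOR 1) -> 0
Full result column, 4 rows per line (a,b,c fixed per line; d,e runs 00..11 left to right):
  rows 0-3 [a,b,c=000]: 0000  = hex 0
  rows 4-7 [a,b,c=001]: 1111  = hex F
  rows 8-11 [a,b,c=010]: 0000  = hex 0
  rows 12-15 [a,b,c=011]: 1111  = hex F
  rows 16-19 [a,b,c=100]: 0000  = hex 0
  rows 20-23 [a,b,c=101]: 1111  = hex F
  rows 24-27 [a,b,c=110]: 0101  = hex 5
  rows 28-31 [a,b,c=111]: 1010  = hex A
Output column (row 0 .. row 31) = 00001111000011110000111101011010
Output column grouped in 4s = 0000 1111 0000 1111 0000 1111 0101 1010 = 0x0F0F0F5A
Convert to decimal digit by digit (value = value*16 + digit):
  0 -> 0
  0*16 + 15 (F) = 15
  15*16 + 0 = 240
  240*16 + 15 (F) = 3855
  3855*16 + 0 = 61680
  61680*16 + 15 (F) = 986895
  986895*16 + 5 = 15790325
  15790325*16 + 10 (A) = 252645210
Decimal = 252645210

252645210


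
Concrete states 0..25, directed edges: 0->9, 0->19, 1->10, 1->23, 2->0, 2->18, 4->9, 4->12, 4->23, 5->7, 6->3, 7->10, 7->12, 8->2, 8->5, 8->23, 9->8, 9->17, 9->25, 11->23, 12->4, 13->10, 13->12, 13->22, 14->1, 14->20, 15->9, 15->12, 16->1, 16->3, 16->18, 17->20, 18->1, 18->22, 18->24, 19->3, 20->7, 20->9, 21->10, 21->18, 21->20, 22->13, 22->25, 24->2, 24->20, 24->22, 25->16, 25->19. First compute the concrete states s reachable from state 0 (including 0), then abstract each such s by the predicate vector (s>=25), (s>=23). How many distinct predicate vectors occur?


BFS from 0:
Concrete reachable: {0, 1, 2, 3, 4, 5, 7, 8, 9, 10, 12, 13, 16, 17, 18, 19, 20, 22, 23, 24, 25}
Abstract via predicates (s>=25), (s>=23):
  (0,0) <- {0, 1, 2, 3, 4, 5, 7, 8, 9, 10, 12, 13, 16, 17, 18, 19, 20, 22}
  (0,1) <- {23, 24}
  (1,1) <- {25}
Distinct abstract states = 3

3


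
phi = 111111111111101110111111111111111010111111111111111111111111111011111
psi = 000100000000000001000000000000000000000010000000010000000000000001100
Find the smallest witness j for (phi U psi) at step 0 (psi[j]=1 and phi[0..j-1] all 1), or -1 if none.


(phi U psi) at 0: need smallest j with psi[j]=1 and phi[i]=1 for all i in [0,j).
Scan from step 0:
  step 0: phi=1, psi=0 -> continue
  step 1: phi=1, psi=0 -> continue
  step 2: phi=1, psi=0 -> continue
  step 3: psi=1 and phi held for [0,3) -> witness found
Witness step = 3

3


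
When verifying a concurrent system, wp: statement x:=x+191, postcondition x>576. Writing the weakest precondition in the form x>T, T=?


Formula: wp(x:=E, P) = P[E/x] (substitute E for x in postcondition)
Step 1: Postcondition: x>576
Step 2: Substitute x+191 for x: x+191>576
Step 3: Solve for x: x > 576-191 = 385

385


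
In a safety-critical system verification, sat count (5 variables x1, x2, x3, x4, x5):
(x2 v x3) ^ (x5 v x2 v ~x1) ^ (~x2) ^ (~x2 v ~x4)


CNF with 4 clauses over 5 vars (32 assignments).
An assignment satisfies CNF iff every clause has >=1 true literal.
Check each row (bits = x1,x2,x3,x4,x5; clause T/F shown):
  row 0 [00000]: clauses=FTTT -> 0
  row 1 [00001]: clauses=FTTT -> 0
  row 2 [00010]: clauses=FTTT -> 0
  row 3 [00011]: clauses=FTTT -> 0
  row 4 [00100]: clauses=TTTT -> 1
  row 5 [00101]: clauses=TTTT -> 1
  row 6 [00110]: clauses=TTTT -> 1
  row 7 [00111]: clauses=TTTT -> 1
  row 8 [01000]: clauses=TTFT -> 0
  row 9 [01001]: clauses=TTFT -> 0
  row 10 [01010]: clauses=TTFF -> 0
  row 11 [01011]: clauses=TTFF -> 0
  row 12 [01100]: clauses=TTFT -> 0
  row 13 [01101]: clauses=TTFT -> 0
  row 14 [01110]: clauses=TTFF -> 0
  row 15 [01111]: clauses=TTFF -> 0
  row 16 [10000]: clauses=FFTT -> 0
  row 17 [10001]: clauses=FTTT -> 0
  row 18 [10010]: clauses=FFTT -> 0
  row 19 [10011]: clauses=FTTT -> 0
  row 20 [10100]: clauses=TFTT -> 0
  row 21 [10101]: clauses=TTTT -> 1
  row 22 [10110]: clauses=TFTT -> 0
  row 23 [10111]: clauses=TTTT -> 1
  row 24 [11000]: clauses=TTFT -> 0
  row 25 [11001]: clauses=TTFT -> 0
  row 26 [11010]: clauses=TTFF -> 0
  row 27 [11011]: clauses=TTFF -> 0
  row 28 [11100]: clauses=TTFT -> 0
  row 29 [11101]: clauses=TTFT -> 0
  row 30 [11110]: clauses=TTFF -> 0
  row 31 [11111]: clauses=TTFF -> 0
Full result column, 8 rows per line (x1,x2 fixed per line; x3,x4,x5 runs 000..111 left to right):
  rows 0-7 [x1,x2=00]: 00001111  (ones: 4)
  rows 8-15 [x1,x2=01]: 00000000  (ones: 0)
  rows 16-23 [x1,x2=10]: 00000101  (ones: 2)
  rows 24-31 [x1,x2=11]: 00000000  (ones: 0)
Satisfying assignments = 4+0+2+0 = 6

6


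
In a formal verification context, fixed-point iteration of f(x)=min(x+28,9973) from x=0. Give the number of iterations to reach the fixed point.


Step 1: x=0, cap=9973, increment=28
Step 2: x grows by 28 each step until capped at 9973; fixed point is x=9973
Step 3: iterations = ceil(9973/28) = 357

357


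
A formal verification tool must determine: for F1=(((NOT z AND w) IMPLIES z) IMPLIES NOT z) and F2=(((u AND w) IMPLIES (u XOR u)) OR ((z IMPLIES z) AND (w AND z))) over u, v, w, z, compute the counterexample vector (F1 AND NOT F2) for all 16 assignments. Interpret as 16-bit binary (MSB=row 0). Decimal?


F1 = (((NOT z AND w) IMPLIES z) IMPLIES NOT z)
F2 = (((u AND w) IMPLIES (u XOR u)) OR ((z IMPLIES z) AND (w AND z)))
Counterexample to F1=>F2 is where F1=1 and F2=0.
Evaluate each row (bits = u,v,w,z, MSB first):
  row 0 [0000]: F1=1 F2=1 -> F1&~F2 -> 0
  row 1 [0001]: F1=0 F2=1 -> F1&~F2 -> 0
  row 2 [0010]: F1=1 F2=1 -> F1&~F2 -> 0
  row 3 [0011]: F1=0 F2=1 -> F1&~F2 -> 0
  row 4 [0100]: F1=1 F2=1 -> F1&~F2 -> 0
  row 5 [0101]: F1=0 F2=1 -> F1&~F2 -> 0
  row 6 [0110]: F1=1 F2=1 -> F1&~F2 -> 0
  row 7 [0111]: F1=0 F2=1 -> F1&~F2 -> 0
  row 8 [1000]: F1=1 F2=1 -> F1&~F2 -> 0
  row 9 [1001]: F1=0 F2=1 -> F1&~F2 -> 0
  row 10 [1010]: F1=1 F2=0 -> F1&~F2 -> 1
  row 11 [1011]: F1=0 F2=1 -> F1&~F2 -> 0
  row 12 [1100]: F1=1 F2=1 -> F1&~F2 -> 0
  row 13 [1101]: F1=0 F2=1 -> F1&~F2 -> 0
  row 14 [1110]: F1=1 F2=0 -> F1&~F2 -> 1
  row 15 [1111]: F1=0 F2=1 -> F1&~F2 -> 0
Full result column, 4 rows per line (u,v fixed per line; w,z runs 00..11 left to right):
  rows 0-3 [u,v=00]: 0000  = hex 0
  rows 4-7 [u,v=01]: 0000  = hex 0
  rows 8-11 [u,v=10]: 0010  = hex 2
  rows 12-15 [u,v=11]: 0010  = hex 2
Counterexample vector (row 0 .. row 15) = 0000000000100010
Output column grouped in 4s = 0000 0000 0010 0010 = 0x0022
Convert to decimal digit by digit (value = value*16 + digit):
  0 -> 0
  0*16 + 0 = 0
  0*16 + 2 = 2
  2*16 + 2 = 34
Decimal = 34

34


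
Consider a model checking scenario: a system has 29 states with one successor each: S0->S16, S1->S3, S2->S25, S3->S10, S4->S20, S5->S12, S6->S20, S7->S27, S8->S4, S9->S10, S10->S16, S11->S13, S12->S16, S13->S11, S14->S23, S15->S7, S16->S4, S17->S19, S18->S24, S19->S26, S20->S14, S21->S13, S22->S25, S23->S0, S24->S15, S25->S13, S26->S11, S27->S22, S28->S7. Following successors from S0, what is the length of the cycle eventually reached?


Trace from S0 until a state repeats:
  S0 -> S16 -> S4 -> S20 -> S14 -> S23 -> S0
S0 first seen at step 0, revisited at step 6.
Cycle length = 6 - 0 = 6

6


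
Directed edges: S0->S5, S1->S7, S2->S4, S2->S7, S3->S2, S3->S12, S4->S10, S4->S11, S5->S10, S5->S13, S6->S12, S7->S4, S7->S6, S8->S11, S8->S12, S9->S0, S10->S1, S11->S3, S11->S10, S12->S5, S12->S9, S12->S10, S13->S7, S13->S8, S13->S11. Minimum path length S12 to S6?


BFS layer-by-layer from S12:
  dist 0: {S12}
  dist 1: {S5, S9, S10}
  dist 2: {S0, S1, S13}
  dist 3: {S7, S8, S11}
  dist 4: {S3, S4, S6}
  -> S6 reached at distance 4
Shortest path length = 4

4


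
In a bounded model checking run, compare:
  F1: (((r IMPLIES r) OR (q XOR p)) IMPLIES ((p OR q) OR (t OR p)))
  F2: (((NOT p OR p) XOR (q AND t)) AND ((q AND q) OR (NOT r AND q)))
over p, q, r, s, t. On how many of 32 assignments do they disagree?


F1 = (((r IMPLIES r) OR (q XOR p)) IMPLIES ((p OR q) OR (t OR p)))
F2 = (((NOT p OR p) XOR (q AND t)) AND ((q AND q) OR (NOT r AND q)))
Evaluate both on each of 32 rows (bits = p,q,r,s,t):
  row 0 [00000]: F1=0 F2=0 -> 0
  row 1 [00001]: F1=1 F2=0 (differ) -> 1
  row 2 [00010]: F1=0 F2=0 -> 0
  row 3 [00011]: F1=1 F2=0 (differ) -> 1
  row 4 [00100]: F1=0 F2=0 -> 0
  row 5 [00101]: F1=1 F2=0 (differ) -> 1
  row 6 [00110]: F1=0 F2=0 -> 0
  row 7 [00111]: F1=1 F2=0 (differ) -> 1
  row 8 [01000]: F1=1 F2=1 -> 0
  row 9 [01001]: F1=1 F2=0 (differ) -> 1
  row 10 [01010]: F1=1 F2=1 -> 0
  row 11 [01011]: F1=1 F2=0 (differ) -> 1
  row 12 [01100]: F1=1 F2=1 -> 0
  row 13 [01101]: F1=1 F2=0 (differ) -> 1
  row 14 [01110]: F1=1 F2=1 -> 0
  row 15 [01111]: F1=1 F2=0 (differ) -> 1
  row 16 [10000]: F1=1 F2=0 (differ) -> 1
  row 17 [10001]: F1=1 F2=0 (differ) -> 1
  row 18 [10010]: F1=1 F2=0 (differ) -> 1
  row 19 [10011]: F1=1 F2=0 (differ) -> 1
  row 20 [10100]: F1=1 F2=0 (differ) -> 1
  row 21 [10101]: F1=1 F2=0 (differ) -> 1
  row 22 [10110]: F1=1 F2=0 (differ) -> 1
  row 23 [10111]: F1=1 F2=0 (differ) -> 1
  row 24 [11000]: F1=1 F2=1 -> 0
  row 25 [11001]: F1=1 F2=0 (differ) -> 1
  row 26 [11010]: F1=1 F2=1 -> 0
  row 27 [11011]: F1=1 F2=0 (differ) -> 1
  row 28 [11100]: F1=1 F2=1 -> 0
  row 29 [11101]: F1=1 F2=0 (differ) -> 1
  row 30 [11110]: F1=1 F2=1 -> 0
  row 31 [11111]: F1=1 F2=0 (differ) -> 1
Full result column, 8 rows per line (p,q fixed per line; r,s,t runs 000..111 left to right):
  rows 0-7 [p,q=00]: 01010101  (ones: 4)
  rows 8-15 [p,q=01]: 01010101  (ones: 4)
  rows 16-23 [p,q=10]: 11111111  (ones: 8)
  rows 24-31 [p,q=11]: 01010101  (ones: 4)
Disagreements = 4+4+8+4 = 20

20


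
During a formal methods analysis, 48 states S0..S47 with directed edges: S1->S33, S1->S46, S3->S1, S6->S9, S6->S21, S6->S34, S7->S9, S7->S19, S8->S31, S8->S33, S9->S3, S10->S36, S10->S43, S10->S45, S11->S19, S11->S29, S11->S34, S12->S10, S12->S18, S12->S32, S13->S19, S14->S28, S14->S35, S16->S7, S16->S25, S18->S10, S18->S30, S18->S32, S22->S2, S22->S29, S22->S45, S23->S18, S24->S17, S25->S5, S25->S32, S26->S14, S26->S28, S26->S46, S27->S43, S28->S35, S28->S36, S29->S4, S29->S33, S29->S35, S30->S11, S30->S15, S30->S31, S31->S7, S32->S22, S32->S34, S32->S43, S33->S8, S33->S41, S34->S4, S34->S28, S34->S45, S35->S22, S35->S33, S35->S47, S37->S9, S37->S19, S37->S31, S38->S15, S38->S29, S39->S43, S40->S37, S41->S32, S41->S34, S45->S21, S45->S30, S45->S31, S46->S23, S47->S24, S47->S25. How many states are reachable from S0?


BFS from S0:
  layer 0: {S0}
Reachable set: {S0}
Count = 1

1


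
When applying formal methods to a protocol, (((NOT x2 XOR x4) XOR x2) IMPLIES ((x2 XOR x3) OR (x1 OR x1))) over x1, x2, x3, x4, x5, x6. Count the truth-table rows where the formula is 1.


Formula: (((NOT x2 XOR x4) XOR x2) IMPLIES ((x2 XOR x3) OR (x1 OR x1))) over 6 vars (64 rows)
Evaluate each row (x1, x2, x3, x4, x5, x6 as bits, MSB first):
  row 0 [000000]: (((NOT 0 XOR 0) XOR 0) IMPLIES ((0 XOR 0) OR (0 OR 0))) -> 0
  row 1 [000001]: (((NOT 0 XOR 0) XOR 0) IMPLIES ((0 XOR 0) OR (0 OR 0))) -> 0
  row 2 [000010]: (((NOT 0 XOR 0) XOR 0) IMPLIES ((0 XOR 0) OR (0 OR 0))) -> 0
  row 3 [000011]: (((NOT 0 XOR 0) XOR 0) IMPLIES ((0 XOR 0) OR (0 OR 0))) -> 0
  row 4 [000100]: (((NOT 0 XOR 1) XOR 0) IMPLIES ((0 XOR 0) OR (0 OR 0))) -> 1
  (every remaining row is evaluated the same way; all 64 results are listed next)
Full result column, 8 rows per line (x1,x2,x3 fixed per line; x4,x5,x6 runs 000..111 left to right):
  rows 0-7 [x1,x2,x3=000]: 00001111  (ones: 4)
  rows 8-15 [x1,x2,x3=001]: 11111111  (ones: 8)
  rows 16-23 [x1,x2,x3=010]: 11111111  (ones: 8)
  rows 24-31 [x1,x2,x3=011]: 00001111  (ones: 4)
  rows 32-39 [x1,x2,x3=100]: 11111111  (ones: 8)
  rows 40-47 [x1,x2,x3=101]: 11111111  (ones: 8)
  rows 48-55 [x1,x2,x3=110]: 11111111  (ones: 8)
  rows 56-63 [x1,x2,x3=111]: 11111111  (ones: 8)
Count of 1-rows = 4+8+8+4+8+8+8+8 = 56

56


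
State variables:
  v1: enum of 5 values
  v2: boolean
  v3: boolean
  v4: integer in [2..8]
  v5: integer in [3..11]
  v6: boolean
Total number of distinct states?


State space = product of domain sizes of all variables.
Domain sizes:
  v1 (enum of 5 values): 5
  v2 (boolean): 2
  v3 (boolean): 2
  v4 (integer in [2..8]): 7
  v5 (integer in [3..11]): 9
  v6 (boolean): 2
Product = 5 * 2 * 2 * 7 * 9 * 2 = 2520

2520


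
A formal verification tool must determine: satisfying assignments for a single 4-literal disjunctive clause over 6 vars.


Step 1: Total=2^6=64
Step 2: Unsat when all 4 false: 2^2=4
Step 3: Sat=64-4=60

60


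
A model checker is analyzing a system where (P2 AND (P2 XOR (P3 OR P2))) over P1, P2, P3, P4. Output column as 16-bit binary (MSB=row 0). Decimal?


Formula: (P2 AND (P2 XOR (P3 OR P2))) over P1, P2, P3, P4 (16 rows)
Evaluate each row (bits = P1,P2,P3,P4, MSB first):
  row 0 [0000]: (0 AND (0 XOR (0 OR 0))) -> 0
  row 1 [0001]: (0 AND (0 XOR (0 OR 0))) -> 0
  row 2 [0010]: (0 AND (0 XOR (1 OR 0))) -> 0
  row 3 [0011]: (0 AND (0 XOR (1 OR 0))) -> 0
  row 4 [0100]: (1 AND (1 XOR (0 OR 1))) -> 0
  row 5 [0101]: (1 AND (1 XOR (0 OR 1))) -> 0
  row 6 [0110]: (1 AND (1 XOR (1 OR 1))) -> 0
  row 7 [0111]: (1 AND (1 XOR (1 OR 1))) -> 0
  row 8 [1000]: (0 AND (0 XOR (0 OR 0))) -> 0
  row 9 [1001]: (0 AND (0 XOR (0 OR 0))) -> 0
  row 10 [1010]: (0 AND (0 XOR (1 OR 0))) -> 0
  row 11 [1011]: (0 AND (0 XOR (1 OR 0))) -> 0
  row 12 [1100]: (1 AND (1 XOR (0 OR 1))) -> 0
  row 13 [1101]: (1 AND (1 XOR (0 OR 1))) -> 0
  row 14 [1110]: (1 AND (1 XOR (1 OR 1))) -> 0
  row 15 [1111]: (1 AND (1 XOR (1 OR 1))) -> 0
Full result column, 4 rows per line (P1,P2 fixed per line; P3,P4 runs 00..11 left to right):
  rows 0-3 [P1,P2=00]: 0000  = hex 0
  rows 4-7 [P1,P2=01]: 0000  = hex 0
  rows 8-11 [P1,P2=10]: 0000  = hex 0
  rows 12-15 [P1,P2=11]: 0000  = hex 0
Output column (row 0 .. row 15) = 0000000000000000
Output column grouped in 4s = 0000 0000 0000 0000 = 0x0000
Convert to decimal digit by digit (value = value*16 + digit):
  0 -> 0
  0*16 + 0 = 0
  0*16 + 0 = 0
  0*16 + 0 = 0
Decimal = 0

0
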